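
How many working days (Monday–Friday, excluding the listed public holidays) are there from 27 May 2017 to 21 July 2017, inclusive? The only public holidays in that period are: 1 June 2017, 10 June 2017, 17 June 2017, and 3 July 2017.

38 working days

27 May 2017 is a Saturday.
That's 56 days from start to end, counting both.
56 = 7 × 8, so the span is exactly 8 full weeks.
Each full week contributes 5 weekdays (Mon–Fri): 8 × 5 = 40.
Holidays: 1 June 2017 (Thu); 10 June 2017 (Sat); 17 June 2017 (Sat); 3 July 2017 (Mon).
2 of the 4 holidays fall on weekdays; the rest are weekends and were already excluded.
Business days: 40 − 2 = 38.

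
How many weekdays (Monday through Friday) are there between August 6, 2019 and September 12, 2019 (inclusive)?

28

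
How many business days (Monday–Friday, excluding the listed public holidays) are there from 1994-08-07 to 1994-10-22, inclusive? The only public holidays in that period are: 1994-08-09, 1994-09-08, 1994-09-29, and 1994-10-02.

1994-08-07 is a Sunday.
The range spans 77 days (inclusive of both endpoints).
77 = 7 × 11, so the span is exactly 11 full weeks.
Each full week contributes 5 weekdays (Mon–Fri): 11 × 5 = 55.
Total: 55.
Holidays: 1994-08-09 (Tue); 1994-09-08 (Thu); 1994-09-29 (Thu); 1994-10-02 (Sun).
3 of the 4 holidays fall on weekdays; the rest are weekends and were already excluded.
Business days: 55 − 3 = 52.

52 business days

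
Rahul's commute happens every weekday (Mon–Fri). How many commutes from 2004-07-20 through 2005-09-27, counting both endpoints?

311 weekdays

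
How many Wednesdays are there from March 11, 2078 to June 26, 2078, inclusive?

15 Wednesdays

March 11, 2078 is a Friday.
That's 108 days from start to end, counting both.
108 = 7 × 15 + 3, so there are 15 full weeks plus 3 extra days.
Each full week contributes one Wednesday: 15 so far.
The 3 extra days are Fri, Sat, Sun — none qualify.
Total: 15 + 0 = 15.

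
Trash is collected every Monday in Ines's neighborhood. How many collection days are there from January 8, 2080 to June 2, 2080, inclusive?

January 8, 2080 is a Monday.
The range spans 147 days (inclusive of both endpoints).
147 = 7 × 21, so the span is exactly 21 full weeks.
Each full week contributes one Monday: 21 so far.

21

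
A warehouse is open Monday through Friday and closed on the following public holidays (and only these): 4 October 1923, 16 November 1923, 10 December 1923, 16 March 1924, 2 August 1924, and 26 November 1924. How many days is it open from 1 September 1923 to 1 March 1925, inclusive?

1 September 1923 is a Saturday.
From 1 September 1923 to 1 March 1925 is 548 days inclusive.
548 = 7 × 78 + 2, so there are 78 full weeks plus 2 extra days.
Each full week contributes 5 weekdays (Mon–Fri): 78 × 5 = 390.
The 2 extra days are Saturday, Sunday — none qualify.
Total: 390 + 0 = 390.
Holidays: 4 October 1923 (Thu); 16 November 1923 (Fri); 10 December 1923 (Mon); 16 March 1924 (Sun); 2 August 1924 (Sat); 26 November 1924 (Wed).
4 of the 6 holidays fall on weekdays; the rest are weekends and were already excluded.
Business days: 390 − 4 = 386.

386 business days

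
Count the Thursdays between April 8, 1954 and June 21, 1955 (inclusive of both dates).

April 8, 1954 is a Thursday.
The range spans 440 days (inclusive of both endpoints).
440 = 7 × 62 + 6, so there are 62 full weeks plus 6 extra days.
Each full week contributes one Thursday: 62 so far.
The 6 extra days are Thu, Fri, Sat, Sun, Mon, Tue — 1 of them qualifies.
Total: 62 + 1 = 63.

63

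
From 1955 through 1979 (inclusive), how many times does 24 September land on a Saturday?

Day of week of September 24 in each year:
1955: Sat ✓, 1956: Mon, 1957: Tue, 1958: Wed, 1959: Thu, 1960: Sat ✓, 1961: Sun, 1962: Mon, 1963: Tue, 1964: Thu, 1965: Fri, 1966: Sat ✓, 1967: Sun, 1968: Tue, 1969: Wed, 1970: Thu, 1971: Fri, 1972: Sun, 1973: Mon, 1974: Tue, 1975: Wed, 1976: Fri, 1977: Sat ✓, 1978: Sun, 1979: Mon
Saturdays: 1955, 1960, 1966, 1977.

4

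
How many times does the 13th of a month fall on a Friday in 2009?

The 13th falls on a Friday when the month's 13th has weekday Fri.
Jan 13 is Tue; Feb 13 is Fri ✓; Mar 13 is Fri ✓; Apr 13 is Mon; May 13 is Wed; Jun 13 is Sat; Jul 13 is Mon; Aug 13 is Thu; Sep 13 is Sun; Oct 13 is Tue; Nov 13 is Fri ✓; Dec 13 is Sun.
Friday the 13ths: Feb, Mar, Nov.

3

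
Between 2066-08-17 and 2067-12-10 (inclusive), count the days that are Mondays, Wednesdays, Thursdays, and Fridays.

2066-08-17 is a Tuesday.
The range spans 481 days (inclusive of both endpoints).
481 = 7 × 68 + 5, so there are 68 full weeks plus 5 extra days.
Each full week contributes 4 days from the set (Mon, Wed, Thu, Fri): 68 × 4 = 272.
The 5 extra days are Tuesday, Wednesday, Thursday, Friday, Saturday — 3 of them qualify.
Total: 272 + 3 = 275.

275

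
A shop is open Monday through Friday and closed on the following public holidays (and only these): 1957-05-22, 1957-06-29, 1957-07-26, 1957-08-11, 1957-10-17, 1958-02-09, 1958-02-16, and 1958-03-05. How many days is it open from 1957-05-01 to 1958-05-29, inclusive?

278 working days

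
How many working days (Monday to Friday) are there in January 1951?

23 weekdays

January 1, 1951 is a Monday.
That's 31 days from start to end, counting both.
31 = 7 × 4 + 3, so there are 4 full weeks plus 3 extra days.
Each full week contributes 5 weekdays (Mon–Fri): 4 × 5 = 20.
The 3 extra days are Monday, Tuesday, Wednesday — 3 of them qualify.
Total: 20 + 3 = 23.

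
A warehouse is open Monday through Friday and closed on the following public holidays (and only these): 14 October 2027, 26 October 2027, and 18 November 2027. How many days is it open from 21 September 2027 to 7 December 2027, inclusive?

21 September 2027 is a Tuesday.
That's 78 days from start to end, counting both.
78 = 7 × 11 + 1, so there are 11 full weeks plus 1 extra day.
Each full week contributes 5 weekdays (Mon–Fri): 11 × 5 = 55.
The 1 extra day is Tue — 1 of them qualifies.
Total: 55 + 1 = 56.
Holidays: 14 October 2027 (Thu); 26 October 2027 (Tue); 18 November 2027 (Thu).
All 3 holidays fall on weekdays, so subtract 3.
Business days: 56 − 3 = 53.

53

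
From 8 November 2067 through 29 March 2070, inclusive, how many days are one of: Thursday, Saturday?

8 November 2067 is a Tuesday.
That's 873 days from start to end, counting both.
873 = 7 × 124 + 5, so there are 124 full weeks plus 5 extra days.
Each full week contributes 2 days from the set (Thu, Sat): 124 × 2 = 248.
The 5 extra days are Tuesday, Wednesday, Thursday, Friday, Saturday — 2 of them qualify.
Total: 248 + 2 = 250.

250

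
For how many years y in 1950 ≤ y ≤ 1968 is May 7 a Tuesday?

3

Day of week of May 7 in each year:
1950: Sun, 1951: Mon, 1952: Wed, 1953: Thu, 1954: Fri, 1955: Sat, 1956: Mon, 1957: Tue ✓, 1958: Wed, 1959: Thu, 1960: Sat, 1961: Sun, 1962: Mon, 1963: Tue ✓, 1964: Thu, 1965: Fri, 1966: Sat, 1967: Sun, 1968: Tue ✓
Tuesdays: 1957, 1963, 1968.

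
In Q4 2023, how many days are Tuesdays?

13

Oct 1, 2023 is a Sunday.
From Oct 1, 2023 to Dec 31, 2023 is 92 days inclusive.
92 = 7 × 13 + 1, so there are 13 full weeks plus 1 extra day.
Each full week contributes one Tuesday: 13 so far.
The 1 extra day is Sunday — none qualify.
Total: 13 + 0 = 13.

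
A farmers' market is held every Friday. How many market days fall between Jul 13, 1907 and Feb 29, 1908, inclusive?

Jul 13, 1907 is a Saturday.
From Jul 13, 1907 to Feb 29, 1908 is 232 days inclusive.
232 = 7 × 33 + 1, so there are 33 full weeks plus 1 extra day.
Each full week contributes one Friday: 33 so far.
The 1 extra day is Sat — none qualify.
Total: 33 + 0 = 33.

33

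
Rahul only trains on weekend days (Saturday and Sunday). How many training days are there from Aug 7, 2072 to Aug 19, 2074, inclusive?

213

Aug 7, 2072 is a Sunday.
From Aug 7, 2072 to Aug 19, 2074 is 743 days inclusive.
743 = 7 × 106 + 1, so there are 106 full weeks plus 1 extra day.
Each full week contributes 2 weekend days (Sat, Sun): 106 × 2 = 212.
The 1 extra day is Sun — 1 of them qualifies.
Total: 212 + 1 = 213.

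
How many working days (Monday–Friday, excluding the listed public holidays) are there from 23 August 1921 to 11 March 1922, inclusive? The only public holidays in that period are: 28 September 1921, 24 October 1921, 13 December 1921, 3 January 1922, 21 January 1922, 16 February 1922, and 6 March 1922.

23 August 1921 is a Tuesday.
From 23 August 1921 to 11 March 1922 is 201 days inclusive.
201 = 7 × 28 + 5, so there are 28 full weeks plus 5 extra days.
Each full week contributes 5 weekdays (Mon–Fri): 28 × 5 = 140.
The 5 extra days are Tue, Wed, Thu, Fri, Sat — 4 of them qualify.
Total: 140 + 4 = 144.
Holidays: 28 September 1921 (Wed); 24 October 1921 (Mon); 13 December 1921 (Tue); 3 January 1922 (Tue); 21 January 1922 (Sat); 16 February 1922 (Thu); 6 March 1922 (Mon).
6 of the 7 holidays fall on weekdays; the rest are weekends and were already excluded.
Business days: 144 − 6 = 138.

138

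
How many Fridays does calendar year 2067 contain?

2067-01-01 is a Saturday.
From 2067-01-01 to 2067-12-31 is 365 days inclusive.
365 = 7 × 52 + 1, so there are 52 full weeks plus 1 extra day.
Each full week contributes one Friday: 52 so far.
The 1 extra day is Sat — none qualify.
Total: 52 + 0 = 52.

52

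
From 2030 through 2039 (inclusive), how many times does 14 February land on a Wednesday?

1

Day of week of February 14 in each year:
2030: Thu, 2031: Fri, 2032: Sat, 2033: Mon, 2034: Tue, 2035: Wed ✓, 2036: Thu, 2037: Sat, 2038: Sun, 2039: Mon
Wednesdays: 2035.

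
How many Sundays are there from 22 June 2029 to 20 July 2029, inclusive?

4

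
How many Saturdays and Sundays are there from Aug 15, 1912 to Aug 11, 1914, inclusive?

208

Aug 15, 1912 is a Thursday.
From Aug 15, 1912 to Aug 11, 1914 is 727 days inclusive.
727 = 7 × 103 + 6, so there are 103 full weeks plus 6 extra days.
Each full week contributes 2 weekend days (Sat, Sun): 103 × 2 = 206.
The 6 extra days are Thursday, Friday, Saturday, Sunday, Monday, Tuesday — 2 of them qualify.
Total: 206 + 2 = 208.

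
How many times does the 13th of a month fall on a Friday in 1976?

The 13th falls on a Friday when the month's 13th has weekday Fri.
Jan 13 is Tue; Feb 13 is Fri ✓; Mar 13 is Sat; Apr 13 is Tue; May 13 is Thu; Jun 13 is Sun; Jul 13 is Tue; Aug 13 is Fri ✓; Sep 13 is Mon; Oct 13 is Wed; Nov 13 is Sat; Dec 13 is Mon.
Friday the 13ths: Feb, Aug.

2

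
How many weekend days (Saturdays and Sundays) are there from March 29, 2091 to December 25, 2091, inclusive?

March 29, 2091 is a Thursday.
The range spans 272 days (inclusive of both endpoints).
272 = 7 × 38 + 6, so there are 38 full weeks plus 6 extra days.
Each full week contributes 2 weekend days (Sat, Sun): 38 × 2 = 76.
The 6 extra days are Thursday, Friday, Saturday, Sunday, Monday, Tuesday — 2 of them qualify.
Total: 76 + 2 = 78.

78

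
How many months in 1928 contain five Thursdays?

4

A month has five Thursdays exactly when Thursday falls within its first (length − 28) days.
Jan: 31 days, starts Sun → 5 of Sun, Mon, Tue
Feb: 29 days, starts Wed → 5 of Wed
Mar: 31 days, starts Thu → 5 of Thu, Fri, Sat ✓
Apr: 30 days, starts Sun → 5 of Sun, Mon
May: 31 days, starts Tue → 5 of Tue, Wed, Thu ✓
Jun: 30 days, starts Fri → 5 of Fri, Sat
Jul: 31 days, starts Sun → 5 of Sun, Mon, Tue
Aug: 31 days, starts Wed → 5 of Wed, Thu, Fri ✓
Sep: 30 days, starts Sat → 5 of Sat, Sun
Oct: 31 days, starts Mon → 5 of Mon, Tue, Wed
Nov: 30 days, starts Thu → 5 of Thu, Fri ✓
Dec: 31 days, starts Sat → 5 of Sat, Sun, Mon
Months with five Thursdays: Mar, May, Aug, Nov.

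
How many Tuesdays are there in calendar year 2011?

January 1, 2011 is a Saturday.
That's 365 days from start to end, counting both.
365 = 7 × 52 + 1, so there are 52 full weeks plus 1 extra day.
Each full week contributes one Tuesday: 52 so far.
The 1 extra day is Sat — none qualify.
Total: 52 + 0 = 52.

52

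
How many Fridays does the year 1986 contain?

52

1986-01-01 is a Wednesday.
From 1986-01-01 to 1986-12-31 is 365 days inclusive.
365 = 7 × 52 + 1, so there are 52 full weeks plus 1 extra day.
Each full week contributes one Friday: 52 so far.
The 1 extra day is Wed — none qualify.
Total: 52 + 0 = 52.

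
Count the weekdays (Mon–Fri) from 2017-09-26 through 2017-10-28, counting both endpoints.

24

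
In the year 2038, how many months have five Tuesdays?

A month has five Tuesdays exactly when Tuesday falls within its first (length − 28) days.
Jan: 31 days, starts Fri → 5 of Fri, Sat, Sun
Feb: 28 days, starts Mon → 5 of (none)
Mar: 31 days, starts Mon → 5 of Mon, Tue, Wed ✓
Apr: 30 days, starts Thu → 5 of Thu, Fri
May: 31 days, starts Sat → 5 of Sat, Sun, Mon
Jun: 30 days, starts Tue → 5 of Tue, Wed ✓
Jul: 31 days, starts Thu → 5 of Thu, Fri, Sat
Aug: 31 days, starts Sun → 5 of Sun, Mon, Tue ✓
Sep: 30 days, starts Wed → 5 of Wed, Thu
Oct: 31 days, starts Fri → 5 of Fri, Sat, Sun
Nov: 30 days, starts Mon → 5 of Mon, Tue ✓
Dec: 31 days, starts Wed → 5 of Wed, Thu, Fri
Months with five Tuesdays: Mar, Jun, Aug, Nov.

4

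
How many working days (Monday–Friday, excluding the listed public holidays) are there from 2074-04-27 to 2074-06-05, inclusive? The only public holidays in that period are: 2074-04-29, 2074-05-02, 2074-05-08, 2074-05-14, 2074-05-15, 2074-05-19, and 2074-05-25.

2074-04-27 is a Friday.
That's 40 days from start to end, counting both.
40 = 7 × 5 + 5, so there are 5 full weeks plus 5 extra days.
Each full week contributes 5 weekdays (Mon–Fri): 5 × 5 = 25.
The 5 extra days are Friday, Saturday, Sunday, Monday, Tuesday — 3 of them qualify.
Total: 25 + 3 = 28.
Holidays: 2074-04-29 (Sun); 2074-05-02 (Wed); 2074-05-08 (Tue); 2074-05-14 (Mon); 2074-05-15 (Tue); 2074-05-19 (Sat); 2074-05-25 (Fri).
5 of the 7 holidays fall on weekdays; the rest are weekends and were already excluded.
Business days: 28 − 5 = 23.

23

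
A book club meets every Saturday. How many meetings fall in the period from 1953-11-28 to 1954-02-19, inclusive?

12 Saturdays

1953-11-28 is a Saturday.
That's 84 days from start to end, counting both.
84 = 7 × 12, so the span is exactly 12 full weeks.
Each full week contributes one Saturday: 12 so far.
Total: 12.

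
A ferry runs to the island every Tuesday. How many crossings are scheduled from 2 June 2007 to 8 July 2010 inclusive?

2 June 2007 is a Saturday.
From 2 June 2007 to 8 July 2010 is 1133 days inclusive.
1133 = 7 × 161 + 6, so there are 161 full weeks plus 6 extra days.
Each full week contributes one Tuesday: 161 so far.
The 6 extra days are Saturday, Sunday, Monday, Tuesday, Wednesday, Thursday — 1 of them qualifies.
Total: 161 + 1 = 162.

162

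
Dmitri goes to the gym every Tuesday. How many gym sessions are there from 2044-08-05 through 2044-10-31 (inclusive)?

2044-08-05 is a Friday.
The range spans 88 days (inclusive of both endpoints).
88 = 7 × 12 + 4, so there are 12 full weeks plus 4 extra days.
Each full week contributes one Tuesday: 12 so far.
The 4 extra days are Fri, Sat, Sun, Mon — none qualify.
Total: 12 + 0 = 12.

12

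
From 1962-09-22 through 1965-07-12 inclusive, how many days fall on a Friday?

146 Fridays

1962-09-22 is a Saturday.
The range spans 1025 days (inclusive of both endpoints).
1025 = 7 × 146 + 3, so there are 146 full weeks plus 3 extra days.
Each full week contributes one Friday: 146 so far.
The 3 extra days are Sat, Sun, Mon — none qualify.
Total: 146 + 0 = 146.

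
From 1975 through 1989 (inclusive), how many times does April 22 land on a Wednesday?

2

Day of week of April 22 in each year:
1975: Tue, 1976: Thu, 1977: Fri, 1978: Sat, 1979: Sun, 1980: Tue, 1981: Wed ✓, 1982: Thu, 1983: Fri, 1984: Sun, 1985: Mon, 1986: Tue, 1987: Wed ✓, 1988: Fri, 1989: Sat
Wednesdays: 1981, 1987.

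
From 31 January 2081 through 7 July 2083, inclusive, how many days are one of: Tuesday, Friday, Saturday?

31 January 2081 is a Friday.
The range spans 888 days (inclusive of both endpoints).
888 = 7 × 126 + 6, so there are 126 full weeks plus 6 extra days.
Each full week contributes 3 days from the set (Tue, Fri, Sat): 126 × 3 = 378.
The 6 extra days are Friday, Saturday, Sunday, Monday, Tuesday, Wednesday — 3 of them qualify.
Total: 378 + 3 = 381.

381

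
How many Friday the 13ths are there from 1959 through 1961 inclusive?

Friday-the-13ths by year:
1959: Feb, Mar, Nov
1960: May
1961: Jan, Oct

6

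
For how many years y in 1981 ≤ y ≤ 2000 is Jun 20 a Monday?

3

Day of week of June 20 in each year:
1981: Sat, 1982: Sun, 1983: Mon ✓, 1984: Wed, 1985: Thu, 1986: Fri, 1987: Sat, 1988: Mon ✓, 1989: Tue, 1990: Wed, 1991: Thu, 1992: Sat, 1993: Sun, 1994: Mon ✓, 1995: Tue, 1996: Thu, 1997: Fri, 1998: Sat, 1999: Sun, 2000: Tue
Mondays: 1983, 1988, 1994.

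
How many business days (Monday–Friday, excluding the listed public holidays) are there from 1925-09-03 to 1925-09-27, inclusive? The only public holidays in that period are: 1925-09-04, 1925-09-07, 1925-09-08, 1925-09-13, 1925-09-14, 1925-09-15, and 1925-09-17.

11

1925-09-03 is a Thursday.
That's 25 days from start to end, counting both.
25 = 7 × 3 + 4, so there are 3 full weeks plus 4 extra days.
Each full week contributes 5 weekdays (Mon–Fri): 3 × 5 = 15.
The 4 extra days are Thursday, Friday, Saturday, Sunday — 2 of them qualify.
Total: 15 + 2 = 17.
Holidays: 1925-09-04 (Fri); 1925-09-07 (Mon); 1925-09-08 (Tue); 1925-09-13 (Sun); 1925-09-14 (Mon); 1925-09-15 (Tue); 1925-09-17 (Thu).
6 of the 7 holidays fall on weekdays; the rest are weekends and were already excluded.
Business days: 17 − 6 = 11.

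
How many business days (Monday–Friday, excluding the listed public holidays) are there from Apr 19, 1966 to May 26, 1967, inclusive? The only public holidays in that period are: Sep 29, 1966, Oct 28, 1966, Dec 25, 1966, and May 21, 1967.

Apr 19, 1966 is a Tuesday.
The range spans 403 days (inclusive of both endpoints).
403 = 7 × 57 + 4, so there are 57 full weeks plus 4 extra days.
Each full week contributes 5 weekdays (Mon–Fri): 57 × 5 = 285.
The 4 extra days are Tuesday, Wednesday, Thursday, Friday — 4 of them qualify.
Total: 285 + 4 = 289.
Holidays: Sep 29, 1966 (Thu); Oct 28, 1966 (Fri); Dec 25, 1966 (Sun); May 21, 1967 (Sun).
2 of the 4 holidays fall on weekdays; the rest are weekends and were already excluded.
Business days: 289 − 2 = 287.

287 business days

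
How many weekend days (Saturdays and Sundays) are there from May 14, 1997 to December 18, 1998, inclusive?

166

May 14, 1997 is a Wednesday.
From May 14, 1997 to December 18, 1998 is 584 days inclusive.
584 = 7 × 83 + 3, so there are 83 full weeks plus 3 extra days.
Each full week contributes 2 weekend days (Sat, Sun): 83 × 2 = 166.
The 3 extra days are Wed, Thu, Fri — none qualify.
Total: 166 + 0 = 166.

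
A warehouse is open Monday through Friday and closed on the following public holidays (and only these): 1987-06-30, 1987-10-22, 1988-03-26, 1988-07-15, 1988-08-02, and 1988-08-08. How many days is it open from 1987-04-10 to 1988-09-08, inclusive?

365

1987-04-10 is a Friday.
The range spans 518 days (inclusive of both endpoints).
518 = 7 × 74, so the span is exactly 74 full weeks.
Each full week contributes 5 weekdays (Mon–Fri): 74 × 5 = 370.
Holidays: 1987-06-30 (Tue); 1987-10-22 (Thu); 1988-03-26 (Sat); 1988-07-15 (Fri); 1988-08-02 (Tue); 1988-08-08 (Mon).
5 of the 6 holidays fall on weekdays; the rest are weekends and were already excluded.
Business days: 370 − 5 = 365.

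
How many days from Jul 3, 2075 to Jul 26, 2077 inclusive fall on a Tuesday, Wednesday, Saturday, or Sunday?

Jul 3, 2075 is a Wednesday.
From Jul 3, 2075 to Jul 26, 2077 is 755 days inclusive.
755 = 7 × 107 + 6, so there are 107 full weeks plus 6 extra days.
Each full week contributes 4 days from the set (Tue, Wed, Sat, Sun): 107 × 4 = 428.
The 6 extra days are Wed, Thu, Fri, Sat, Sun, Mon — 3 of them qualify.
Total: 428 + 3 = 431.

431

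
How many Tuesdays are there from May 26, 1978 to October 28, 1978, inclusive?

22

May 26, 1978 is a Friday.
From May 26, 1978 to October 28, 1978 is 156 days inclusive.
156 = 7 × 22 + 2, so there are 22 full weeks plus 2 extra days.
Each full week contributes one Tuesday: 22 so far.
The 2 extra days are Fri, Sat — none qualify.
Total: 22 + 0 = 22.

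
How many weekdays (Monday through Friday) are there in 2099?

261 weekdays

Jan 1, 2099 is a Thursday.
That's 365 days from start to end, counting both.
365 = 7 × 52 + 1, so there are 52 full weeks plus 1 extra day.
Each full week contributes 5 weekdays (Mon–Fri): 52 × 5 = 260.
The 1 extra day is Thu — 1 of them qualifies.
Total: 260 + 1 = 261.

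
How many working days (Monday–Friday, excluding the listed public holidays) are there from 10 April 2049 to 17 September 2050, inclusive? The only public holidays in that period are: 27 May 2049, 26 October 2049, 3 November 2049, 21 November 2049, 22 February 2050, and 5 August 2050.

370 working days

10 April 2049 is a Saturday.
That's 526 days from start to end, counting both.
526 = 7 × 75 + 1, so there are 75 full weeks plus 1 extra day.
Each full week contributes 5 weekdays (Mon–Fri): 75 × 5 = 375.
The 1 extra day is Sat — none qualify.
Total: 375 + 0 = 375.
Holidays: 27 May 2049 (Thu); 26 October 2049 (Tue); 3 November 2049 (Wed); 21 November 2049 (Sun); 22 February 2050 (Tue); 5 August 2050 (Fri).
5 of the 6 holidays fall on weekdays; the rest are weekends and were already excluded.
Business days: 375 − 5 = 370.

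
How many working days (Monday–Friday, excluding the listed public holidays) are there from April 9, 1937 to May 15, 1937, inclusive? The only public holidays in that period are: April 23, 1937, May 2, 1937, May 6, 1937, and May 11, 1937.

23 working days

April 9, 1937 is a Friday.
From April 9, 1937 to May 15, 1937 is 37 days inclusive.
37 = 7 × 5 + 2, so there are 5 full weeks plus 2 extra days.
Each full week contributes 5 weekdays (Mon–Fri): 5 × 5 = 25.
The 2 extra days are Fri, Sat — 1 of them qualifies.
Total: 25 + 1 = 26.
Holidays: April 23, 1937 (Fri); May 2, 1937 (Sun); May 6, 1937 (Thu); May 11, 1937 (Tue).
3 of the 4 holidays fall on weekdays; the rest are weekends and were already excluded.
Business days: 26 − 3 = 23.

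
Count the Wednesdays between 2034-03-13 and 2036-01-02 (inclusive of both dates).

2034-03-13 is a Monday.
The range spans 661 days (inclusive of both endpoints).
661 = 7 × 94 + 3, so there are 94 full weeks plus 3 extra days.
Each full week contributes one Wednesday: 94 so far.
The 3 extra days are Monday, Tuesday, Wednesday — 1 of them qualifies.
Total: 94 + 1 = 95.

95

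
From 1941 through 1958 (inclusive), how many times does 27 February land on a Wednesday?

3

Day of week of February 27 in each year:
1941: Thu, 1942: Fri, 1943: Sat, 1944: Sun, 1945: Tue, 1946: Wed ✓, 1947: Thu, 1948: Fri, 1949: Sun, 1950: Mon, 1951: Tue, 1952: Wed ✓, 1953: Fri, 1954: Sat, 1955: Sun, 1956: Mon, 1957: Wed ✓, 1958: Thu
Wednesdays: 1946, 1952, 1957.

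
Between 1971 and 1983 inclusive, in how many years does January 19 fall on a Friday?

Day of week of January 19 in each year:
1971: Tue, 1972: Wed, 1973: Fri ✓, 1974: Sat, 1975: Sun, 1976: Mon, 1977: Wed, 1978: Thu, 1979: Fri ✓, 1980: Sat, 1981: Mon, 1982: Tue, 1983: Wed
Fridays: 1973, 1979.

2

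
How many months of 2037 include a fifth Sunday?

4

A month has five Sundays exactly when Sunday falls within its first (length − 28) days.
Jan: 31 days, starts Thu → 5 of Thu, Fri, Sat
Feb: 28 days, starts Sun → 5 of (none)
Mar: 31 days, starts Sun → 5 of Sun, Mon, Tue ✓
Apr: 30 days, starts Wed → 5 of Wed, Thu
May: 31 days, starts Fri → 5 of Fri, Sat, Sun ✓
Jun: 30 days, starts Mon → 5 of Mon, Tue
Jul: 31 days, starts Wed → 5 of Wed, Thu, Fri
Aug: 31 days, starts Sat → 5 of Sat, Sun, Mon ✓
Sep: 30 days, starts Tue → 5 of Tue, Wed
Oct: 31 days, starts Thu → 5 of Thu, Fri, Sat
Nov: 30 days, starts Sun → 5 of Sun, Mon ✓
Dec: 31 days, starts Tue → 5 of Tue, Wed, Thu
Months with five Sundays: Mar, May, Aug, Nov.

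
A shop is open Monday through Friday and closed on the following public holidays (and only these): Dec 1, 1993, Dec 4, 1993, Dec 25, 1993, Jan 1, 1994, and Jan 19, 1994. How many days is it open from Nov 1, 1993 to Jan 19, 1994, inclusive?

56

Nov 1, 1993 is a Monday.
The range spans 80 days (inclusive of both endpoints).
80 = 7 × 11 + 3, so there are 11 full weeks plus 3 extra days.
Each full week contributes 5 weekdays (Mon–Fri): 11 × 5 = 55.
The 3 extra days are Mon, Tue, Wed — 3 of them qualify.
Total: 55 + 3 = 58.
Holidays: Dec 1, 1993 (Wed); Dec 4, 1993 (Sat); Dec 25, 1993 (Sat); Jan 1, 1994 (Sat); Jan 19, 1994 (Wed).
2 of the 5 holidays fall on weekdays; the rest are weekends and were already excluded.
Business days: 58 − 2 = 56.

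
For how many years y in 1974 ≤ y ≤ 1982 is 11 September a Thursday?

2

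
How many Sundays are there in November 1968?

4

1968-11-01 is a Friday.
From 1968-11-01 to 1968-11-30 is 30 days inclusive.
30 = 7 × 4 + 2, so there are 4 full weeks plus 2 extra days.
Each full week contributes one Sunday: 4 so far.
The 2 extra days are Friday, Saturday — none qualify.
Total: 4 + 0 = 4.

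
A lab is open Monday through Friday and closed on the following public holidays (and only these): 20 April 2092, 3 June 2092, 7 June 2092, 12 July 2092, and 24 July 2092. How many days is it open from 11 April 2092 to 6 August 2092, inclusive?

82 working days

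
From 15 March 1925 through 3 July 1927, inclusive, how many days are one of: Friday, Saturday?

240

15 March 1925 is a Sunday.
That's 841 days from start to end, counting both.
841 = 7 × 120 + 1, so there are 120 full weeks plus 1 extra day.
Each full week contributes 2 days from the set (Fri, Sat): 120 × 2 = 240.
The 1 extra day is Sunday — none qualify.
Total: 240 + 0 = 240.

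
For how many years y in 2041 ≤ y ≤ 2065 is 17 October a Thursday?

Day of week of October 17 in each year:
2041: Thu ✓, 2042: Fri, 2043: Sat, 2044: Mon, 2045: Tue, 2046: Wed, 2047: Thu ✓, 2048: Sat, 2049: Sun, 2050: Mon, 2051: Tue, 2052: Thu ✓, 2053: Fri, 2054: Sat, 2055: Sun, 2056: Tue, 2057: Wed, 2058: Thu ✓, 2059: Fri, 2060: Sun, 2061: Mon, 2062: Tue, 2063: Wed, 2064: Fri, 2065: Sat
Thursdays: 2041, 2047, 2052, 2058.

4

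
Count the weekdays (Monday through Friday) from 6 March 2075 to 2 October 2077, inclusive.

6 March 2075 is a Wednesday.
From 6 March 2075 to 2 October 2077 is 942 days inclusive.
942 = 7 × 134 + 4, so there are 134 full weeks plus 4 extra days.
Each full week contributes 5 weekdays (Mon–Fri): 134 × 5 = 670.
The 4 extra days are Wednesday, Thursday, Friday, Saturday — 3 of them qualify.
Total: 670 + 3 = 673.

673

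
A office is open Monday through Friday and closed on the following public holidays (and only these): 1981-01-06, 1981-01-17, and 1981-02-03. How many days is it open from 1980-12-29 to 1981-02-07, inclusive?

28 working days

1980-12-29 is a Monday.
From 1980-12-29 to 1981-02-07 is 41 days inclusive.
41 = 7 × 5 + 6, so there are 5 full weeks plus 6 extra days.
Each full week contributes 5 weekdays (Mon–Fri): 5 × 5 = 25.
The 6 extra days are Monday, Tuesday, Wednesday, Thursday, Friday, Saturday — 5 of them qualify.
Total: 25 + 5 = 30.
Holidays: 1981-01-06 (Tue); 1981-01-17 (Sat); 1981-02-03 (Tue).
2 of the 3 holidays fall on weekdays; the rest are weekends and were already excluded.
Business days: 30 − 2 = 28.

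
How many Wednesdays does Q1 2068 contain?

Jan 1, 2068 is a Sunday.
From Jan 1, 2068 to Mar 31, 2068 is 91 days inclusive.
91 = 7 × 13, so the span is exactly 13 full weeks.
Each full week contributes one Wednesday: 13 so far.
Total: 13.

13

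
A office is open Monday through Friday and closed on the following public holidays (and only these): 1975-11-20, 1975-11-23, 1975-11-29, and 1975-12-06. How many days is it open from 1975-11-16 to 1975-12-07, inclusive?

14

1975-11-16 is a Sunday.
The range spans 22 days (inclusive of both endpoints).
22 = 7 × 3 + 1, so there are 3 full weeks plus 1 extra day.
Each full week contributes 5 weekdays (Mon–Fri): 3 × 5 = 15.
The 1 extra day is Sun — none qualify.
Total: 15 + 0 = 15.
Holidays: 1975-11-20 (Thu); 1975-11-23 (Sun); 1975-11-29 (Sat); 1975-12-06 (Sat).
1 of the 4 holidays fall on weekdays; the rest are weekends and were already excluded.
Business days: 15 − 1 = 14.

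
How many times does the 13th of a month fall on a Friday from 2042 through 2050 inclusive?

Friday-the-13ths by year:
2042: Jun
2043: Feb, Mar, Nov
2044: May
2045: Jan, Oct
2046: Apr, Jul
2047: Sep, Dec
2048: Mar, Nov
2049: Aug
2050: May

15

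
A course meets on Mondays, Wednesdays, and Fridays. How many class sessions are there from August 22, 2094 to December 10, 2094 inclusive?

August 22, 2094 is a Sunday.
From August 22, 2094 to December 10, 2094 is 111 days inclusive.
111 = 7 × 15 + 6, so there are 15 full weeks plus 6 extra days.
Each full week contributes 3 days from the set (Mon, Wed, Fri): 15 × 3 = 45.
The 6 extra days are Sun, Mon, Tue, Wed, Thu, Fri — 3 of them qualify.
Total: 45 + 3 = 48.

48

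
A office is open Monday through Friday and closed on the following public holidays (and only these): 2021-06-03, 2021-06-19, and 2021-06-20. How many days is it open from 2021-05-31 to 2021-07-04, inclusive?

24

2021-05-31 is a Monday.
The range spans 35 days (inclusive of both endpoints).
35 = 7 × 5, so the span is exactly 5 full weeks.
Each full week contributes 5 weekdays (Mon–Fri): 5 × 5 = 25.
Holidays: 2021-06-03 (Thu); 2021-06-19 (Sat); 2021-06-20 (Sun).
1 of the 3 holidays fall on weekdays; the rest are weekends and were already excluded.
Business days: 25 − 1 = 24.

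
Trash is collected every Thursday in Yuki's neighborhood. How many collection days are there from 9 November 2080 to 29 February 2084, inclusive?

9 November 2080 is a Saturday.
From 9 November 2080 to 29 February 2084 is 1208 days inclusive.
1208 = 7 × 172 + 4, so there are 172 full weeks plus 4 extra days.
Each full week contributes one Thursday: 172 so far.
The 4 extra days are Saturday, Sunday, Monday, Tuesday — none qualify.
Total: 172 + 0 = 172.

172 Thursdays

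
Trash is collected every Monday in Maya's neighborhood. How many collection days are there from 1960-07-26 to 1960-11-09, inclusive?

1960-07-26 is a Tuesday.
The range spans 107 days (inclusive of both endpoints).
107 = 7 × 15 + 2, so there are 15 full weeks plus 2 extra days.
Each full week contributes one Monday: 15 so far.
The 2 extra days are Tuesday, Wednesday — none qualify.
Total: 15 + 0 = 15.

15 Mondays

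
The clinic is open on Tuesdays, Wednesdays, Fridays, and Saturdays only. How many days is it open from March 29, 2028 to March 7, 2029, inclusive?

March 29, 2028 is a Wednesday.
The range spans 344 days (inclusive of both endpoints).
344 = 7 × 49 + 1, so there are 49 full weeks plus 1 extra day.
Each full week contributes 4 days from the set (Tue, Wed, Fri, Sat): 49 × 4 = 196.
The 1 extra day is Wed — 1 of them qualifies.
Total: 196 + 1 = 197.

197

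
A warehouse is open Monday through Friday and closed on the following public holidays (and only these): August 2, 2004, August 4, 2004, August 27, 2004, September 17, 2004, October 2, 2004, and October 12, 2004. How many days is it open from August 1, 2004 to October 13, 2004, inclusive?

August 1, 2004 is a Sunday.
That's 74 days from start to end, counting both.
74 = 7 × 10 + 4, so there are 10 full weeks plus 4 extra days.
Each full week contributes 5 weekdays (Mon–Fri): 10 × 5 = 50.
The 4 extra days are Sun, Mon, Tue, Wed — 3 of them qualify.
Total: 50 + 3 = 53.
Holidays: August 2, 2004 (Mon); August 4, 2004 (Wed); August 27, 2004 (Fri); September 17, 2004 (Fri); October 2, 2004 (Sat); October 12, 2004 (Tue).
5 of the 6 holidays fall on weekdays; the rest are weekends and were already excluded.
Business days: 53 − 5 = 48.

48 working days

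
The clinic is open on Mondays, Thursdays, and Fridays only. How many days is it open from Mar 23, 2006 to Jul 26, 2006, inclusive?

54

Mar 23, 2006 is a Thursday.
The range spans 126 days (inclusive of both endpoints).
126 = 7 × 18, so the span is exactly 18 full weeks.
Each full week contributes 3 days from the set (Mon, Thu, Fri): 18 × 3 = 54.
Total: 54.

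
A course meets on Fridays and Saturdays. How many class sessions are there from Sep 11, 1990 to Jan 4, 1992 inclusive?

138

Sep 11, 1990 is a Tuesday.
The range spans 481 days (inclusive of both endpoints).
481 = 7 × 68 + 5, so there are 68 full weeks plus 5 extra days.
Each full week contributes 2 days from the set (Fri, Sat): 68 × 2 = 136.
The 5 extra days are Tuesday, Wednesday, Thursday, Friday, Saturday — 2 of them qualify.
Total: 136 + 2 = 138.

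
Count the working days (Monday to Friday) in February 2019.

20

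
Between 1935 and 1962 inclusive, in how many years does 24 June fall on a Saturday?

Day of week of June 24 in each year:
1935: Mon, 1936: Wed, 1937: Thu, 1938: Fri, 1939: Sat ✓, 1940: Mon, 1941: Tue, 1942: Wed, 1943: Thu, 1944: Sat ✓, 1945: Sun, 1946: Mon, 1947: Tue, 1948: Thu, 1949: Fri, 1950: Sat ✓, 1951: Sun, 1952: Tue, 1953: Wed, 1954: Thu, 1955: Fri, 1956: Sun, 1957: Mon, 1958: Tue, 1959: Wed, 1960: Fri, 1961: Sat ✓, 1962: Sun
Saturdays: 1939, 1944, 1950, 1961.

4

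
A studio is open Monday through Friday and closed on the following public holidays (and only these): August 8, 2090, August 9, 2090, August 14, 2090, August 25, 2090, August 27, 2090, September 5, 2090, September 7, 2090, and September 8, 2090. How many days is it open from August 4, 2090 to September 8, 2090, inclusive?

19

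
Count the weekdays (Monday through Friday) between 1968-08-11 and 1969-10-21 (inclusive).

1968-08-11 is a Sunday.
From 1968-08-11 to 1969-10-21 is 437 days inclusive.
437 = 7 × 62 + 3, so there are 62 full weeks plus 3 extra days.
Each full week contributes 5 weekdays (Mon–Fri): 62 × 5 = 310.
The 3 extra days are Sunday, Monday, Tuesday — 2 of them qualify.
Total: 310 + 2 = 312.

312 weekdays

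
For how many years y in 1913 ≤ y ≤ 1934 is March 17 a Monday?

Day of week of March 17 in each year:
1913: Mon ✓, 1914: Tue, 1915: Wed, 1916: Fri, 1917: Sat, 1918: Sun, 1919: Mon ✓, 1920: Wed, 1921: Thu, 1922: Fri, 1923: Sat, 1924: Mon ✓, 1925: Tue, 1926: Wed, 1927: Thu, 1928: Sat, 1929: Sun, 1930: Mon ✓, 1931: Tue, 1932: Thu, 1933: Fri, 1934: Sat
Mondays: 1913, 1919, 1924, 1930.

4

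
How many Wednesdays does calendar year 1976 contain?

January 1, 1976 is a Thursday.
From January 1, 1976 to December 31, 1976 is 366 days inclusive.
366 = 7 × 52 + 2, so there are 52 full weeks plus 2 extra days.
Each full week contributes one Wednesday: 52 so far.
The 2 extra days are Thu, Fri — none qualify.
Total: 52 + 0 = 52.

52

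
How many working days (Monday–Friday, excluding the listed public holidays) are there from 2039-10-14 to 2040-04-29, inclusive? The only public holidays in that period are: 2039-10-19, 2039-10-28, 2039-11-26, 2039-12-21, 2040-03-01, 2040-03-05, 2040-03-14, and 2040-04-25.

2039-10-14 is a Friday.
From 2039-10-14 to 2040-04-29 is 199 days inclusive.
199 = 7 × 28 + 3, so there are 28 full weeks plus 3 extra days.
Each full week contributes 5 weekdays (Mon–Fri): 28 × 5 = 140.
The 3 extra days are Fri, Sat, Sun — 1 of them qualifies.
Total: 140 + 1 = 141.
Holidays: 2039-10-19 (Wed); 2039-10-28 (Fri); 2039-11-26 (Sat); 2039-12-21 (Wed); 2040-03-01 (Thu); 2040-03-05 (Mon); 2040-03-14 (Wed); 2040-04-25 (Wed).
7 of the 8 holidays fall on weekdays; the rest are weekends and were already excluded.
Business days: 141 − 7 = 134.

134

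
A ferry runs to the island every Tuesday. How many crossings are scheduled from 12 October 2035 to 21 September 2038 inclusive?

154

12 October 2035 is a Friday.
The range spans 1076 days (inclusive of both endpoints).
1076 = 7 × 153 + 5, so there are 153 full weeks plus 5 extra days.
Each full week contributes one Tuesday: 153 so far.
The 5 extra days are Friday, Saturday, Sunday, Monday, Tuesday — 1 of them qualifies.
Total: 153 + 1 = 154.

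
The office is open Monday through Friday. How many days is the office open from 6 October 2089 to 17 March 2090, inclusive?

117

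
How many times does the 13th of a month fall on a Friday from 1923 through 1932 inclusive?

18

Friday-the-13ths by year:
1923: Apr, Jul
1924: Jun
1925: Feb, Mar, Nov
1926: Aug
1927: May
1928: Jan, Apr, Jul
1929: Sep, Dec
1930: Jun
1931: Feb, Mar, Nov
1932: May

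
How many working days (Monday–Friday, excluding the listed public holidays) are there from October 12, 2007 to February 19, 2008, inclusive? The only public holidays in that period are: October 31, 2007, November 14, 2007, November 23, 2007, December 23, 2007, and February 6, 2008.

October 12, 2007 is a Friday.
That's 131 days from start to end, counting both.
131 = 7 × 18 + 5, so there are 18 full weeks plus 5 extra days.
Each full week contributes 5 weekdays (Mon–Fri): 18 × 5 = 90.
The 5 extra days are Fri, Sat, Sun, Mon, Tue — 3 of them qualify.
Total: 90 + 3 = 93.
Holidays: October 31, 2007 (Wed); November 14, 2007 (Wed); November 23, 2007 (Fri); December 23, 2007 (Sun); February 6, 2008 (Wed).
4 of the 5 holidays fall on weekdays; the rest are weekends and were already excluded.
Business days: 93 − 4 = 89.

89 working days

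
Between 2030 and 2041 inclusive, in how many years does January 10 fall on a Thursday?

3

Day of week of January 10 in each year:
2030: Thu ✓, 2031: Fri, 2032: Sat, 2033: Mon, 2034: Tue, 2035: Wed, 2036: Thu ✓, 2037: Sat, 2038: Sun, 2039: Mon, 2040: Tue, 2041: Thu ✓
Thursdays: 2030, 2036, 2041.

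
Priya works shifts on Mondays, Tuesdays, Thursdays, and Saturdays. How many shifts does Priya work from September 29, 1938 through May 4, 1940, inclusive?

September 29, 1938 is a Thursday.
The range spans 584 days (inclusive of both endpoints).
584 = 7 × 83 + 3, so there are 83 full weeks plus 3 extra days.
Each full week contributes 4 days from the set (Mon, Tue, Thu, Sat): 83 × 4 = 332.
The 3 extra days are Thursday, Friday, Saturday — 2 of them qualify.
Total: 332 + 2 = 334.

334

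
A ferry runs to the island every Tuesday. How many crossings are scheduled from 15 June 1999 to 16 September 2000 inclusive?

15 June 1999 is a Tuesday.
From 15 June 1999 to 16 September 2000 is 460 days inclusive.
460 = 7 × 65 + 5, so there are 65 full weeks plus 5 extra days.
Each full week contributes one Tuesday: 65 so far.
The 5 extra days are Tuesday, Wednesday, Thursday, Friday, Saturday — 1 of them qualifies.
Total: 65 + 1 = 66.

66 Tuesdays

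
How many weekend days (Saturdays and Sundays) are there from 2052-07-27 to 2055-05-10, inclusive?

292

2052-07-27 is a Saturday.
From 2052-07-27 to 2055-05-10 is 1018 days inclusive.
1018 = 7 × 145 + 3, so there are 145 full weeks plus 3 extra days.
Each full week contributes 2 weekend days (Sat, Sun): 145 × 2 = 290.
The 3 extra days are Sat, Sun, Mon — 2 of them qualify.
Total: 290 + 2 = 292.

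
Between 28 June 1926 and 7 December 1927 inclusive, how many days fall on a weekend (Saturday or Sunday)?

28 June 1926 is a Monday.
The range spans 528 days (inclusive of both endpoints).
528 = 7 × 75 + 3, so there are 75 full weeks plus 3 extra days.
Each full week contributes 2 weekend days (Sat, Sun): 75 × 2 = 150.
The 3 extra days are Monday, Tuesday, Wednesday — none qualify.
Total: 150 + 0 = 150.

150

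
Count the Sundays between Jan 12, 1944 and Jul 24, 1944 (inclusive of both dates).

28

Jan 12, 1944 is a Wednesday.
That's 195 days from start to end, counting both.
195 = 7 × 27 + 6, so there are 27 full weeks plus 6 extra days.
Each full week contributes one Sunday: 27 so far.
The 6 extra days are Wednesday, Thursday, Friday, Saturday, Sunday, Monday — 1 of them qualifies.
Total: 27 + 1 = 28.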